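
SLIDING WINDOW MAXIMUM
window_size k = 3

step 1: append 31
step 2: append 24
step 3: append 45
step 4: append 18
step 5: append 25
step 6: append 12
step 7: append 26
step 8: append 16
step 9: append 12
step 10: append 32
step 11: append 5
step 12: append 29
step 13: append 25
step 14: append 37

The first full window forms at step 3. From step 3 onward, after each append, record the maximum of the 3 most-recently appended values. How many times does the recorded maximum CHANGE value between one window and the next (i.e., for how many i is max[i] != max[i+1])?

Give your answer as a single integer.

Answer: 5

Derivation:
step 1: append 31 -> window=[31] (not full yet)
step 2: append 24 -> window=[31, 24] (not full yet)
step 3: append 45 -> window=[31, 24, 45] -> max=45
step 4: append 18 -> window=[24, 45, 18] -> max=45
step 5: append 25 -> window=[45, 18, 25] -> max=45
step 6: append 12 -> window=[18, 25, 12] -> max=25
step 7: append 26 -> window=[25, 12, 26] -> max=26
step 8: append 16 -> window=[12, 26, 16] -> max=26
step 9: append 12 -> window=[26, 16, 12] -> max=26
step 10: append 32 -> window=[16, 12, 32] -> max=32
step 11: append 5 -> window=[12, 32, 5] -> max=32
step 12: append 29 -> window=[32, 5, 29] -> max=32
step 13: append 25 -> window=[5, 29, 25] -> max=29
step 14: append 37 -> window=[29, 25, 37] -> max=37
Recorded maximums: 45 45 45 25 26 26 26 32 32 32 29 37
Changes between consecutive maximums: 5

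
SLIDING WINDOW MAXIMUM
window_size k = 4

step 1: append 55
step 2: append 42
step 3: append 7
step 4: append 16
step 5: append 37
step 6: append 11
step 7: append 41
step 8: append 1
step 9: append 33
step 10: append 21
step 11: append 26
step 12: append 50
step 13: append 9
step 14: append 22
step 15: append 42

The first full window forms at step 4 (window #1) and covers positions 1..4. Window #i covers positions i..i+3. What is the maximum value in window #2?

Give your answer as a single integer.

step 1: append 55 -> window=[55] (not full yet)
step 2: append 42 -> window=[55, 42] (not full yet)
step 3: append 7 -> window=[55, 42, 7] (not full yet)
step 4: append 16 -> window=[55, 42, 7, 16] -> max=55
step 5: append 37 -> window=[42, 7, 16, 37] -> max=42
Window #2 max = 42

Answer: 42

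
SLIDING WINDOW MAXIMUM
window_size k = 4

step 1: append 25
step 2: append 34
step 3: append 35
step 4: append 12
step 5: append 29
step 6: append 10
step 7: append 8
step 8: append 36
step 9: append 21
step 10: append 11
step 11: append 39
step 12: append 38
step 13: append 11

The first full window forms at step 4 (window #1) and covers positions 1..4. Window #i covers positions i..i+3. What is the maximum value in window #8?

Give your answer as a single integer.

Answer: 39

Derivation:
step 1: append 25 -> window=[25] (not full yet)
step 2: append 34 -> window=[25, 34] (not full yet)
step 3: append 35 -> window=[25, 34, 35] (not full yet)
step 4: append 12 -> window=[25, 34, 35, 12] -> max=35
step 5: append 29 -> window=[34, 35, 12, 29] -> max=35
step 6: append 10 -> window=[35, 12, 29, 10] -> max=35
step 7: append 8 -> window=[12, 29, 10, 8] -> max=29
step 8: append 36 -> window=[29, 10, 8, 36] -> max=36
step 9: append 21 -> window=[10, 8, 36, 21] -> max=36
step 10: append 11 -> window=[8, 36, 21, 11] -> max=36
step 11: append 39 -> window=[36, 21, 11, 39] -> max=39
Window #8 max = 39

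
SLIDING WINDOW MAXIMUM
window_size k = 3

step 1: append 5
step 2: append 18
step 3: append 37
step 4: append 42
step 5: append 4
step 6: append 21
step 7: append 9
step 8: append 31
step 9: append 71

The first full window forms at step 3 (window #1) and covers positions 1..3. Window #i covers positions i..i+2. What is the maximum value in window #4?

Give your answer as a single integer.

step 1: append 5 -> window=[5] (not full yet)
step 2: append 18 -> window=[5, 18] (not full yet)
step 3: append 37 -> window=[5, 18, 37] -> max=37
step 4: append 42 -> window=[18, 37, 42] -> max=42
step 5: append 4 -> window=[37, 42, 4] -> max=42
step 6: append 21 -> window=[42, 4, 21] -> max=42
Window #4 max = 42

Answer: 42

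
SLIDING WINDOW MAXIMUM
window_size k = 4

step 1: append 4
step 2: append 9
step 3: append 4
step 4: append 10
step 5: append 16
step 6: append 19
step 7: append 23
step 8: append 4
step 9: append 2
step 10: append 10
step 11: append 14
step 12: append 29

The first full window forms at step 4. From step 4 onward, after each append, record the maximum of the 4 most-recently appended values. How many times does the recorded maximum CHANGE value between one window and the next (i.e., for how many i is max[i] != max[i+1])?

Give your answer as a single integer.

Answer: 5

Derivation:
step 1: append 4 -> window=[4] (not full yet)
step 2: append 9 -> window=[4, 9] (not full yet)
step 3: append 4 -> window=[4, 9, 4] (not full yet)
step 4: append 10 -> window=[4, 9, 4, 10] -> max=10
step 5: append 16 -> window=[9, 4, 10, 16] -> max=16
step 6: append 19 -> window=[4, 10, 16, 19] -> max=19
step 7: append 23 -> window=[10, 16, 19, 23] -> max=23
step 8: append 4 -> window=[16, 19, 23, 4] -> max=23
step 9: append 2 -> window=[19, 23, 4, 2] -> max=23
step 10: append 10 -> window=[23, 4, 2, 10] -> max=23
step 11: append 14 -> window=[4, 2, 10, 14] -> max=14
step 12: append 29 -> window=[2, 10, 14, 29] -> max=29
Recorded maximums: 10 16 19 23 23 23 23 14 29
Changes between consecutive maximums: 5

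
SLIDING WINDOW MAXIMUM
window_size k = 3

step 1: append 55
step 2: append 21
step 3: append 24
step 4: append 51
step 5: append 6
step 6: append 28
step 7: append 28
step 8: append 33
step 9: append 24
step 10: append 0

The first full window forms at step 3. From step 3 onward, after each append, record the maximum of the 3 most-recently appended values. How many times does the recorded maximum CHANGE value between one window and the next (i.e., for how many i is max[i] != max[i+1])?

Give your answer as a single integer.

Answer: 3

Derivation:
step 1: append 55 -> window=[55] (not full yet)
step 2: append 21 -> window=[55, 21] (not full yet)
step 3: append 24 -> window=[55, 21, 24] -> max=55
step 4: append 51 -> window=[21, 24, 51] -> max=51
step 5: append 6 -> window=[24, 51, 6] -> max=51
step 6: append 28 -> window=[51, 6, 28] -> max=51
step 7: append 28 -> window=[6, 28, 28] -> max=28
step 8: append 33 -> window=[28, 28, 33] -> max=33
step 9: append 24 -> window=[28, 33, 24] -> max=33
step 10: append 0 -> window=[33, 24, 0] -> max=33
Recorded maximums: 55 51 51 51 28 33 33 33
Changes between consecutive maximums: 3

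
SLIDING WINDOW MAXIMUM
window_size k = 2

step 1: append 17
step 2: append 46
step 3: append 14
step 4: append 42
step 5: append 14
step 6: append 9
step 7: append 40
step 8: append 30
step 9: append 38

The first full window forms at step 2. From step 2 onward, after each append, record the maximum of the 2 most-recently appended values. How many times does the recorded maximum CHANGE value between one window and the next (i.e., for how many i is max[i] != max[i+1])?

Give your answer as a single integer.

step 1: append 17 -> window=[17] (not full yet)
step 2: append 46 -> window=[17, 46] -> max=46
step 3: append 14 -> window=[46, 14] -> max=46
step 4: append 42 -> window=[14, 42] -> max=42
step 5: append 14 -> window=[42, 14] -> max=42
step 6: append 9 -> window=[14, 9] -> max=14
step 7: append 40 -> window=[9, 40] -> max=40
step 8: append 30 -> window=[40, 30] -> max=40
step 9: append 38 -> window=[30, 38] -> max=38
Recorded maximums: 46 46 42 42 14 40 40 38
Changes between consecutive maximums: 4

Answer: 4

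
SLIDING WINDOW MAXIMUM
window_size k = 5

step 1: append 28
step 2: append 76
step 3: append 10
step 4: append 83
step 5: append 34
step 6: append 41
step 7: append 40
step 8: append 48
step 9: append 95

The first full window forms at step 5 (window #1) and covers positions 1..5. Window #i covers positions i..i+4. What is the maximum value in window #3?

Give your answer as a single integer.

Answer: 83

Derivation:
step 1: append 28 -> window=[28] (not full yet)
step 2: append 76 -> window=[28, 76] (not full yet)
step 3: append 10 -> window=[28, 76, 10] (not full yet)
step 4: append 83 -> window=[28, 76, 10, 83] (not full yet)
step 5: append 34 -> window=[28, 76, 10, 83, 34] -> max=83
step 6: append 41 -> window=[76, 10, 83, 34, 41] -> max=83
step 7: append 40 -> window=[10, 83, 34, 41, 40] -> max=83
Window #3 max = 83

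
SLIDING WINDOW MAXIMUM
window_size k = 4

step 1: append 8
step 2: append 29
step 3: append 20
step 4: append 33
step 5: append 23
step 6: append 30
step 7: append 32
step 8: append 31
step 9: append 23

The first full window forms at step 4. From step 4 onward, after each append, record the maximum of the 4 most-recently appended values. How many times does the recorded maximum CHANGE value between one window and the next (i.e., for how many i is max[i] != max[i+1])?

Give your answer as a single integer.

step 1: append 8 -> window=[8] (not full yet)
step 2: append 29 -> window=[8, 29] (not full yet)
step 3: append 20 -> window=[8, 29, 20] (not full yet)
step 4: append 33 -> window=[8, 29, 20, 33] -> max=33
step 5: append 23 -> window=[29, 20, 33, 23] -> max=33
step 6: append 30 -> window=[20, 33, 23, 30] -> max=33
step 7: append 32 -> window=[33, 23, 30, 32] -> max=33
step 8: append 31 -> window=[23, 30, 32, 31] -> max=32
step 9: append 23 -> window=[30, 32, 31, 23] -> max=32
Recorded maximums: 33 33 33 33 32 32
Changes between consecutive maximums: 1

Answer: 1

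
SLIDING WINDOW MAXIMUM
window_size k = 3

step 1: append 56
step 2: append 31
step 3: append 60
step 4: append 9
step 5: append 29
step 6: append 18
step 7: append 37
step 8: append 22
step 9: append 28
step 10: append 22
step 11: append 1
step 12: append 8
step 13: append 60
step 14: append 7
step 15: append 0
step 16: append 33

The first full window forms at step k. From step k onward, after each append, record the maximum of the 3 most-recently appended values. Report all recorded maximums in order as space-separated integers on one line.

Answer: 60 60 60 29 37 37 37 28 28 22 60 60 60 33

Derivation:
step 1: append 56 -> window=[56] (not full yet)
step 2: append 31 -> window=[56, 31] (not full yet)
step 3: append 60 -> window=[56, 31, 60] -> max=60
step 4: append 9 -> window=[31, 60, 9] -> max=60
step 5: append 29 -> window=[60, 9, 29] -> max=60
step 6: append 18 -> window=[9, 29, 18] -> max=29
step 7: append 37 -> window=[29, 18, 37] -> max=37
step 8: append 22 -> window=[18, 37, 22] -> max=37
step 9: append 28 -> window=[37, 22, 28] -> max=37
step 10: append 22 -> window=[22, 28, 22] -> max=28
step 11: append 1 -> window=[28, 22, 1] -> max=28
step 12: append 8 -> window=[22, 1, 8] -> max=22
step 13: append 60 -> window=[1, 8, 60] -> max=60
step 14: append 7 -> window=[8, 60, 7] -> max=60
step 15: append 0 -> window=[60, 7, 0] -> max=60
step 16: append 33 -> window=[7, 0, 33] -> max=33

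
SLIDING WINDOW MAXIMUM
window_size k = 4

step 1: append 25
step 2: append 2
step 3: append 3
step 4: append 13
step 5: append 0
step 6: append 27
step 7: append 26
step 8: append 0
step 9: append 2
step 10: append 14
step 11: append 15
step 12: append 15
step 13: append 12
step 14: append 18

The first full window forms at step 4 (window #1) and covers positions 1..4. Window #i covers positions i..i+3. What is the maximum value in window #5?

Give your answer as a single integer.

step 1: append 25 -> window=[25] (not full yet)
step 2: append 2 -> window=[25, 2] (not full yet)
step 3: append 3 -> window=[25, 2, 3] (not full yet)
step 4: append 13 -> window=[25, 2, 3, 13] -> max=25
step 5: append 0 -> window=[2, 3, 13, 0] -> max=13
step 6: append 27 -> window=[3, 13, 0, 27] -> max=27
step 7: append 26 -> window=[13, 0, 27, 26] -> max=27
step 8: append 0 -> window=[0, 27, 26, 0] -> max=27
Window #5 max = 27

Answer: 27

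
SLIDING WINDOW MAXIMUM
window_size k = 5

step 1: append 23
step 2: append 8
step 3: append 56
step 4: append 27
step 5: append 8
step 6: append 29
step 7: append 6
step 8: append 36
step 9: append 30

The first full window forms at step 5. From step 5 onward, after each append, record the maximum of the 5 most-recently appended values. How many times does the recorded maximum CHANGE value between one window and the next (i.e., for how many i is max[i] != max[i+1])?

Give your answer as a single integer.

step 1: append 23 -> window=[23] (not full yet)
step 2: append 8 -> window=[23, 8] (not full yet)
step 3: append 56 -> window=[23, 8, 56] (not full yet)
step 4: append 27 -> window=[23, 8, 56, 27] (not full yet)
step 5: append 8 -> window=[23, 8, 56, 27, 8] -> max=56
step 6: append 29 -> window=[8, 56, 27, 8, 29] -> max=56
step 7: append 6 -> window=[56, 27, 8, 29, 6] -> max=56
step 8: append 36 -> window=[27, 8, 29, 6, 36] -> max=36
step 9: append 30 -> window=[8, 29, 6, 36, 30] -> max=36
Recorded maximums: 56 56 56 36 36
Changes between consecutive maximums: 1

Answer: 1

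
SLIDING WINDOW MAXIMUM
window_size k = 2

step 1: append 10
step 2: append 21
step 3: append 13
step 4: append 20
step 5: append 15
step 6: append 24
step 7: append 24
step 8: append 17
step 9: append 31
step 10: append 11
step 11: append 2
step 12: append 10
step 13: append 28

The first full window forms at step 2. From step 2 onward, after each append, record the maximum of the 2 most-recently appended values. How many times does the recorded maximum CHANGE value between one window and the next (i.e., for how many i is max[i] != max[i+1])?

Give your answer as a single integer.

step 1: append 10 -> window=[10] (not full yet)
step 2: append 21 -> window=[10, 21] -> max=21
step 3: append 13 -> window=[21, 13] -> max=21
step 4: append 20 -> window=[13, 20] -> max=20
step 5: append 15 -> window=[20, 15] -> max=20
step 6: append 24 -> window=[15, 24] -> max=24
step 7: append 24 -> window=[24, 24] -> max=24
step 8: append 17 -> window=[24, 17] -> max=24
step 9: append 31 -> window=[17, 31] -> max=31
step 10: append 11 -> window=[31, 11] -> max=31
step 11: append 2 -> window=[11, 2] -> max=11
step 12: append 10 -> window=[2, 10] -> max=10
step 13: append 28 -> window=[10, 28] -> max=28
Recorded maximums: 21 21 20 20 24 24 24 31 31 11 10 28
Changes between consecutive maximums: 6

Answer: 6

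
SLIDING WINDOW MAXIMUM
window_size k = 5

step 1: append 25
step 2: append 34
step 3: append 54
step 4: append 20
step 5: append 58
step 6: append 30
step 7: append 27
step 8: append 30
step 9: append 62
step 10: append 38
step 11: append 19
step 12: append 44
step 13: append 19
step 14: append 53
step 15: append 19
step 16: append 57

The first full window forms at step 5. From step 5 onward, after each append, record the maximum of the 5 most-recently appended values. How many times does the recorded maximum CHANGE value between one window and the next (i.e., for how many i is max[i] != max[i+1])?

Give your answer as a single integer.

Answer: 3

Derivation:
step 1: append 25 -> window=[25] (not full yet)
step 2: append 34 -> window=[25, 34] (not full yet)
step 3: append 54 -> window=[25, 34, 54] (not full yet)
step 4: append 20 -> window=[25, 34, 54, 20] (not full yet)
step 5: append 58 -> window=[25, 34, 54, 20, 58] -> max=58
step 6: append 30 -> window=[34, 54, 20, 58, 30] -> max=58
step 7: append 27 -> window=[54, 20, 58, 30, 27] -> max=58
step 8: append 30 -> window=[20, 58, 30, 27, 30] -> max=58
step 9: append 62 -> window=[58, 30, 27, 30, 62] -> max=62
step 10: append 38 -> window=[30, 27, 30, 62, 38] -> max=62
step 11: append 19 -> window=[27, 30, 62, 38, 19] -> max=62
step 12: append 44 -> window=[30, 62, 38, 19, 44] -> max=62
step 13: append 19 -> window=[62, 38, 19, 44, 19] -> max=62
step 14: append 53 -> window=[38, 19, 44, 19, 53] -> max=53
step 15: append 19 -> window=[19, 44, 19, 53, 19] -> max=53
step 16: append 57 -> window=[44, 19, 53, 19, 57] -> max=57
Recorded maximums: 58 58 58 58 62 62 62 62 62 53 53 57
Changes between consecutive maximums: 3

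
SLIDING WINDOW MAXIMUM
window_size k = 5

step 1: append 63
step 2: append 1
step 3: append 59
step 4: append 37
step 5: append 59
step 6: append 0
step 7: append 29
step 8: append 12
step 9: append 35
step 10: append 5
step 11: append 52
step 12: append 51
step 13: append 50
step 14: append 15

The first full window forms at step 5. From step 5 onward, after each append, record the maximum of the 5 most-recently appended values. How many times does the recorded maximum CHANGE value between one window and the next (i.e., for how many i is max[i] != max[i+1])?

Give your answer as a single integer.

step 1: append 63 -> window=[63] (not full yet)
step 2: append 1 -> window=[63, 1] (not full yet)
step 3: append 59 -> window=[63, 1, 59] (not full yet)
step 4: append 37 -> window=[63, 1, 59, 37] (not full yet)
step 5: append 59 -> window=[63, 1, 59, 37, 59] -> max=63
step 6: append 0 -> window=[1, 59, 37, 59, 0] -> max=59
step 7: append 29 -> window=[59, 37, 59, 0, 29] -> max=59
step 8: append 12 -> window=[37, 59, 0, 29, 12] -> max=59
step 9: append 35 -> window=[59, 0, 29, 12, 35] -> max=59
step 10: append 5 -> window=[0, 29, 12, 35, 5] -> max=35
step 11: append 52 -> window=[29, 12, 35, 5, 52] -> max=52
step 12: append 51 -> window=[12, 35, 5, 52, 51] -> max=52
step 13: append 50 -> window=[35, 5, 52, 51, 50] -> max=52
step 14: append 15 -> window=[5, 52, 51, 50, 15] -> max=52
Recorded maximums: 63 59 59 59 59 35 52 52 52 52
Changes between consecutive maximums: 3

Answer: 3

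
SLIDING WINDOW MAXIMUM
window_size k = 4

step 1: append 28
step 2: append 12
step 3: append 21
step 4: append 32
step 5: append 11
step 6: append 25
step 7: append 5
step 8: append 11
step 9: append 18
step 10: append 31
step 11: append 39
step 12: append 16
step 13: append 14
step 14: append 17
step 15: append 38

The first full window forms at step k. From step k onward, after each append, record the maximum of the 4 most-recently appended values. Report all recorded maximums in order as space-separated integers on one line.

step 1: append 28 -> window=[28] (not full yet)
step 2: append 12 -> window=[28, 12] (not full yet)
step 3: append 21 -> window=[28, 12, 21] (not full yet)
step 4: append 32 -> window=[28, 12, 21, 32] -> max=32
step 5: append 11 -> window=[12, 21, 32, 11] -> max=32
step 6: append 25 -> window=[21, 32, 11, 25] -> max=32
step 7: append 5 -> window=[32, 11, 25, 5] -> max=32
step 8: append 11 -> window=[11, 25, 5, 11] -> max=25
step 9: append 18 -> window=[25, 5, 11, 18] -> max=25
step 10: append 31 -> window=[5, 11, 18, 31] -> max=31
step 11: append 39 -> window=[11, 18, 31, 39] -> max=39
step 12: append 16 -> window=[18, 31, 39, 16] -> max=39
step 13: append 14 -> window=[31, 39, 16, 14] -> max=39
step 14: append 17 -> window=[39, 16, 14, 17] -> max=39
step 15: append 38 -> window=[16, 14, 17, 38] -> max=38

Answer: 32 32 32 32 25 25 31 39 39 39 39 38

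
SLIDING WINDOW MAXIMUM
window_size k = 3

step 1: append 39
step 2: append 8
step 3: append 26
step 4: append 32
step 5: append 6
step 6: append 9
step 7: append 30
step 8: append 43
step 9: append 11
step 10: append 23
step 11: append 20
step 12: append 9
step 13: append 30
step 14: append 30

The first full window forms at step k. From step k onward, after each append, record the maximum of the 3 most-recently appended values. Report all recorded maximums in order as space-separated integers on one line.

step 1: append 39 -> window=[39] (not full yet)
step 2: append 8 -> window=[39, 8] (not full yet)
step 3: append 26 -> window=[39, 8, 26] -> max=39
step 4: append 32 -> window=[8, 26, 32] -> max=32
step 5: append 6 -> window=[26, 32, 6] -> max=32
step 6: append 9 -> window=[32, 6, 9] -> max=32
step 7: append 30 -> window=[6, 9, 30] -> max=30
step 8: append 43 -> window=[9, 30, 43] -> max=43
step 9: append 11 -> window=[30, 43, 11] -> max=43
step 10: append 23 -> window=[43, 11, 23] -> max=43
step 11: append 20 -> window=[11, 23, 20] -> max=23
step 12: append 9 -> window=[23, 20, 9] -> max=23
step 13: append 30 -> window=[20, 9, 30] -> max=30
step 14: append 30 -> window=[9, 30, 30] -> max=30

Answer: 39 32 32 32 30 43 43 43 23 23 30 30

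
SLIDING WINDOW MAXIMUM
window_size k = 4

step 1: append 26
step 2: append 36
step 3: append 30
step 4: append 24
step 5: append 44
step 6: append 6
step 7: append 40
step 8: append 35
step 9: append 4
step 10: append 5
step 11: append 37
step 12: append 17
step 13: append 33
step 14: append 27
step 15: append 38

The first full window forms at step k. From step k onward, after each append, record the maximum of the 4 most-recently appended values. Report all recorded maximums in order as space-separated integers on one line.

Answer: 36 44 44 44 44 40 40 37 37 37 37 38

Derivation:
step 1: append 26 -> window=[26] (not full yet)
step 2: append 36 -> window=[26, 36] (not full yet)
step 3: append 30 -> window=[26, 36, 30] (not full yet)
step 4: append 24 -> window=[26, 36, 30, 24] -> max=36
step 5: append 44 -> window=[36, 30, 24, 44] -> max=44
step 6: append 6 -> window=[30, 24, 44, 6] -> max=44
step 7: append 40 -> window=[24, 44, 6, 40] -> max=44
step 8: append 35 -> window=[44, 6, 40, 35] -> max=44
step 9: append 4 -> window=[6, 40, 35, 4] -> max=40
step 10: append 5 -> window=[40, 35, 4, 5] -> max=40
step 11: append 37 -> window=[35, 4, 5, 37] -> max=37
step 12: append 17 -> window=[4, 5, 37, 17] -> max=37
step 13: append 33 -> window=[5, 37, 17, 33] -> max=37
step 14: append 27 -> window=[37, 17, 33, 27] -> max=37
step 15: append 38 -> window=[17, 33, 27, 38] -> max=38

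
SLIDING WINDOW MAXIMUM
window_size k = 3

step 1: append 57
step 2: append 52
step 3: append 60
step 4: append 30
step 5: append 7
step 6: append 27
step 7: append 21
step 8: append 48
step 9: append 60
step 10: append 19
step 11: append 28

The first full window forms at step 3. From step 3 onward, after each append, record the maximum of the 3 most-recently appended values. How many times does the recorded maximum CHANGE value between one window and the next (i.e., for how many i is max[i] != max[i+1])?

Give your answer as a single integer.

step 1: append 57 -> window=[57] (not full yet)
step 2: append 52 -> window=[57, 52] (not full yet)
step 3: append 60 -> window=[57, 52, 60] -> max=60
step 4: append 30 -> window=[52, 60, 30] -> max=60
step 5: append 7 -> window=[60, 30, 7] -> max=60
step 6: append 27 -> window=[30, 7, 27] -> max=30
step 7: append 21 -> window=[7, 27, 21] -> max=27
step 8: append 48 -> window=[27, 21, 48] -> max=48
step 9: append 60 -> window=[21, 48, 60] -> max=60
step 10: append 19 -> window=[48, 60, 19] -> max=60
step 11: append 28 -> window=[60, 19, 28] -> max=60
Recorded maximums: 60 60 60 30 27 48 60 60 60
Changes between consecutive maximums: 4

Answer: 4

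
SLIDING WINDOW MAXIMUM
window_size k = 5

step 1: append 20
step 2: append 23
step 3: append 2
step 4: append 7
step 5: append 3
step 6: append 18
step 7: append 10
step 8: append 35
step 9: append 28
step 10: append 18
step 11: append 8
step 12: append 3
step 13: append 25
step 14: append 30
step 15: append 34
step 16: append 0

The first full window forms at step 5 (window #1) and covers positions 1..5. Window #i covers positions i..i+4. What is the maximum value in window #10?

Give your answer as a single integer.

step 1: append 20 -> window=[20] (not full yet)
step 2: append 23 -> window=[20, 23] (not full yet)
step 3: append 2 -> window=[20, 23, 2] (not full yet)
step 4: append 7 -> window=[20, 23, 2, 7] (not full yet)
step 5: append 3 -> window=[20, 23, 2, 7, 3] -> max=23
step 6: append 18 -> window=[23, 2, 7, 3, 18] -> max=23
step 7: append 10 -> window=[2, 7, 3, 18, 10] -> max=18
step 8: append 35 -> window=[7, 3, 18, 10, 35] -> max=35
step 9: append 28 -> window=[3, 18, 10, 35, 28] -> max=35
step 10: append 18 -> window=[18, 10, 35, 28, 18] -> max=35
step 11: append 8 -> window=[10, 35, 28, 18, 8] -> max=35
step 12: append 3 -> window=[35, 28, 18, 8, 3] -> max=35
step 13: append 25 -> window=[28, 18, 8, 3, 25] -> max=28
step 14: append 30 -> window=[18, 8, 3, 25, 30] -> max=30
Window #10 max = 30

Answer: 30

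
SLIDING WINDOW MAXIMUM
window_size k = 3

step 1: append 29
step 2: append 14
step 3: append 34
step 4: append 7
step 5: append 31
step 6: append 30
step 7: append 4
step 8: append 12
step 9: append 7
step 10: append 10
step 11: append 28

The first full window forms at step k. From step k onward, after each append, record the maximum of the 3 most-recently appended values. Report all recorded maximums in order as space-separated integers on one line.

step 1: append 29 -> window=[29] (not full yet)
step 2: append 14 -> window=[29, 14] (not full yet)
step 3: append 34 -> window=[29, 14, 34] -> max=34
step 4: append 7 -> window=[14, 34, 7] -> max=34
step 5: append 31 -> window=[34, 7, 31] -> max=34
step 6: append 30 -> window=[7, 31, 30] -> max=31
step 7: append 4 -> window=[31, 30, 4] -> max=31
step 8: append 12 -> window=[30, 4, 12] -> max=30
step 9: append 7 -> window=[4, 12, 7] -> max=12
step 10: append 10 -> window=[12, 7, 10] -> max=12
step 11: append 28 -> window=[7, 10, 28] -> max=28

Answer: 34 34 34 31 31 30 12 12 28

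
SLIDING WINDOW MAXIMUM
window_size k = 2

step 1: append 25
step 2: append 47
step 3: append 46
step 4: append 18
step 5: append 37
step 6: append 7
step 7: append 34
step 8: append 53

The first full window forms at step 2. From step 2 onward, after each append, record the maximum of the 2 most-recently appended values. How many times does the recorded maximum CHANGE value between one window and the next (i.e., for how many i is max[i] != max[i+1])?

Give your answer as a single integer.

step 1: append 25 -> window=[25] (not full yet)
step 2: append 47 -> window=[25, 47] -> max=47
step 3: append 46 -> window=[47, 46] -> max=47
step 4: append 18 -> window=[46, 18] -> max=46
step 5: append 37 -> window=[18, 37] -> max=37
step 6: append 7 -> window=[37, 7] -> max=37
step 7: append 34 -> window=[7, 34] -> max=34
step 8: append 53 -> window=[34, 53] -> max=53
Recorded maximums: 47 47 46 37 37 34 53
Changes between consecutive maximums: 4

Answer: 4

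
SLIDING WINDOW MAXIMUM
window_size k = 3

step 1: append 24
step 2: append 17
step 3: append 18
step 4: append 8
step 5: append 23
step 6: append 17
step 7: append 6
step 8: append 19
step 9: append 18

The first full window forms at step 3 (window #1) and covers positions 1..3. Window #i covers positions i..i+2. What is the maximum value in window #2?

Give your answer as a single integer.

step 1: append 24 -> window=[24] (not full yet)
step 2: append 17 -> window=[24, 17] (not full yet)
step 3: append 18 -> window=[24, 17, 18] -> max=24
step 4: append 8 -> window=[17, 18, 8] -> max=18
Window #2 max = 18

Answer: 18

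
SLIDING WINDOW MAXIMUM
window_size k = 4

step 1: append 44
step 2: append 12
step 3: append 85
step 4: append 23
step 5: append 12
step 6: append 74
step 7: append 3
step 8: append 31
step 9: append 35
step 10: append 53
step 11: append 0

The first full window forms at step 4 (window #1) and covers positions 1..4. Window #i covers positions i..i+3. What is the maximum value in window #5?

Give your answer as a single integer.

step 1: append 44 -> window=[44] (not full yet)
step 2: append 12 -> window=[44, 12] (not full yet)
step 3: append 85 -> window=[44, 12, 85] (not full yet)
step 4: append 23 -> window=[44, 12, 85, 23] -> max=85
step 5: append 12 -> window=[12, 85, 23, 12] -> max=85
step 6: append 74 -> window=[85, 23, 12, 74] -> max=85
step 7: append 3 -> window=[23, 12, 74, 3] -> max=74
step 8: append 31 -> window=[12, 74, 3, 31] -> max=74
Window #5 max = 74

Answer: 74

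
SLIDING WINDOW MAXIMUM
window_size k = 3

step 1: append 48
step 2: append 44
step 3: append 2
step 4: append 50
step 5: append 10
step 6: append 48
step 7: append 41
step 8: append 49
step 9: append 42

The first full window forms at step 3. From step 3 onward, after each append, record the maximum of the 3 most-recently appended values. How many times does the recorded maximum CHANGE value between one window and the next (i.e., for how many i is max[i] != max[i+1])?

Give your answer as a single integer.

step 1: append 48 -> window=[48] (not full yet)
step 2: append 44 -> window=[48, 44] (not full yet)
step 3: append 2 -> window=[48, 44, 2] -> max=48
step 4: append 50 -> window=[44, 2, 50] -> max=50
step 5: append 10 -> window=[2, 50, 10] -> max=50
step 6: append 48 -> window=[50, 10, 48] -> max=50
step 7: append 41 -> window=[10, 48, 41] -> max=48
step 8: append 49 -> window=[48, 41, 49] -> max=49
step 9: append 42 -> window=[41, 49, 42] -> max=49
Recorded maximums: 48 50 50 50 48 49 49
Changes between consecutive maximums: 3

Answer: 3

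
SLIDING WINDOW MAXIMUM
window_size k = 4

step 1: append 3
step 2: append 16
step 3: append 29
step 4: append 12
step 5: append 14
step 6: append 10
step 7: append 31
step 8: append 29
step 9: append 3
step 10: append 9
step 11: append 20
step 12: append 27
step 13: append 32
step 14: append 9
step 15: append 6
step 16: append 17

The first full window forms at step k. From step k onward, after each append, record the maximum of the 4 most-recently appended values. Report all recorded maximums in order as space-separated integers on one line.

Answer: 29 29 29 31 31 31 31 29 27 32 32 32 32

Derivation:
step 1: append 3 -> window=[3] (not full yet)
step 2: append 16 -> window=[3, 16] (not full yet)
step 3: append 29 -> window=[3, 16, 29] (not full yet)
step 4: append 12 -> window=[3, 16, 29, 12] -> max=29
step 5: append 14 -> window=[16, 29, 12, 14] -> max=29
step 6: append 10 -> window=[29, 12, 14, 10] -> max=29
step 7: append 31 -> window=[12, 14, 10, 31] -> max=31
step 8: append 29 -> window=[14, 10, 31, 29] -> max=31
step 9: append 3 -> window=[10, 31, 29, 3] -> max=31
step 10: append 9 -> window=[31, 29, 3, 9] -> max=31
step 11: append 20 -> window=[29, 3, 9, 20] -> max=29
step 12: append 27 -> window=[3, 9, 20, 27] -> max=27
step 13: append 32 -> window=[9, 20, 27, 32] -> max=32
step 14: append 9 -> window=[20, 27, 32, 9] -> max=32
step 15: append 6 -> window=[27, 32, 9, 6] -> max=32
step 16: append 17 -> window=[32, 9, 6, 17] -> max=32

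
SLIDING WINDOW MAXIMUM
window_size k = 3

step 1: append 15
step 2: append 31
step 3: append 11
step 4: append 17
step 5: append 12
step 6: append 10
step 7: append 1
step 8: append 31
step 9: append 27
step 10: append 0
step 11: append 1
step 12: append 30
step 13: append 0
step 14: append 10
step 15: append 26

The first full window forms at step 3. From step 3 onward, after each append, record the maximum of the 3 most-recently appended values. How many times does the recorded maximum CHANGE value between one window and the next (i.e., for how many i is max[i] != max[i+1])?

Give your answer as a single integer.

Answer: 6

Derivation:
step 1: append 15 -> window=[15] (not full yet)
step 2: append 31 -> window=[15, 31] (not full yet)
step 3: append 11 -> window=[15, 31, 11] -> max=31
step 4: append 17 -> window=[31, 11, 17] -> max=31
step 5: append 12 -> window=[11, 17, 12] -> max=17
step 6: append 10 -> window=[17, 12, 10] -> max=17
step 7: append 1 -> window=[12, 10, 1] -> max=12
step 8: append 31 -> window=[10, 1, 31] -> max=31
step 9: append 27 -> window=[1, 31, 27] -> max=31
step 10: append 0 -> window=[31, 27, 0] -> max=31
step 11: append 1 -> window=[27, 0, 1] -> max=27
step 12: append 30 -> window=[0, 1, 30] -> max=30
step 13: append 0 -> window=[1, 30, 0] -> max=30
step 14: append 10 -> window=[30, 0, 10] -> max=30
step 15: append 26 -> window=[0, 10, 26] -> max=26
Recorded maximums: 31 31 17 17 12 31 31 31 27 30 30 30 26
Changes between consecutive maximums: 6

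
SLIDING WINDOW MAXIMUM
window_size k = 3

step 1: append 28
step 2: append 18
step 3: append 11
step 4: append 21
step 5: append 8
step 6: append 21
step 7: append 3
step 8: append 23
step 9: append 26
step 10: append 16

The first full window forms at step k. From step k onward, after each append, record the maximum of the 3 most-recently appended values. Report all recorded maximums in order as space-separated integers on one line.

Answer: 28 21 21 21 21 23 26 26

Derivation:
step 1: append 28 -> window=[28] (not full yet)
step 2: append 18 -> window=[28, 18] (not full yet)
step 3: append 11 -> window=[28, 18, 11] -> max=28
step 4: append 21 -> window=[18, 11, 21] -> max=21
step 5: append 8 -> window=[11, 21, 8] -> max=21
step 6: append 21 -> window=[21, 8, 21] -> max=21
step 7: append 3 -> window=[8, 21, 3] -> max=21
step 8: append 23 -> window=[21, 3, 23] -> max=23
step 9: append 26 -> window=[3, 23, 26] -> max=26
step 10: append 16 -> window=[23, 26, 16] -> max=26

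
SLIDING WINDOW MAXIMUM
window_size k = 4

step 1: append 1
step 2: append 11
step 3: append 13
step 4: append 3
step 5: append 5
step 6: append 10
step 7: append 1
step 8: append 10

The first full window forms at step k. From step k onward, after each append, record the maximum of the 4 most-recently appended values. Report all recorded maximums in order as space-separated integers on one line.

step 1: append 1 -> window=[1] (not full yet)
step 2: append 11 -> window=[1, 11] (not full yet)
step 3: append 13 -> window=[1, 11, 13] (not full yet)
step 4: append 3 -> window=[1, 11, 13, 3] -> max=13
step 5: append 5 -> window=[11, 13, 3, 5] -> max=13
step 6: append 10 -> window=[13, 3, 5, 10] -> max=13
step 7: append 1 -> window=[3, 5, 10, 1] -> max=10
step 8: append 10 -> window=[5, 10, 1, 10] -> max=10

Answer: 13 13 13 10 10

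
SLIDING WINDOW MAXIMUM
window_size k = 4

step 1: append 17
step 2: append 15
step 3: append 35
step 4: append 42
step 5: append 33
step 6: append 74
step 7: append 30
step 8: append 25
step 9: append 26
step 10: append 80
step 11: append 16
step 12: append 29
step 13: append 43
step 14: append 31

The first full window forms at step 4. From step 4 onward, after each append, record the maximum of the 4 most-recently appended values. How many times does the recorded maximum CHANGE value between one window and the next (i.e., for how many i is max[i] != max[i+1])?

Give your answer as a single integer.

step 1: append 17 -> window=[17] (not full yet)
step 2: append 15 -> window=[17, 15] (not full yet)
step 3: append 35 -> window=[17, 15, 35] (not full yet)
step 4: append 42 -> window=[17, 15, 35, 42] -> max=42
step 5: append 33 -> window=[15, 35, 42, 33] -> max=42
step 6: append 74 -> window=[35, 42, 33, 74] -> max=74
step 7: append 30 -> window=[42, 33, 74, 30] -> max=74
step 8: append 25 -> window=[33, 74, 30, 25] -> max=74
step 9: append 26 -> window=[74, 30, 25, 26] -> max=74
step 10: append 80 -> window=[30, 25, 26, 80] -> max=80
step 11: append 16 -> window=[25, 26, 80, 16] -> max=80
step 12: append 29 -> window=[26, 80, 16, 29] -> max=80
step 13: append 43 -> window=[80, 16, 29, 43] -> max=80
step 14: append 31 -> window=[16, 29, 43, 31] -> max=43
Recorded maximums: 42 42 74 74 74 74 80 80 80 80 43
Changes between consecutive maximums: 3

Answer: 3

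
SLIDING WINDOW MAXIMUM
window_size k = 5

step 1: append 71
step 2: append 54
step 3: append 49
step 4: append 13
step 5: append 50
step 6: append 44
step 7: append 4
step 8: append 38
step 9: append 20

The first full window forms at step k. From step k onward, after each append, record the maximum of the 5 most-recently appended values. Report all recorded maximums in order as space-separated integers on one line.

step 1: append 71 -> window=[71] (not full yet)
step 2: append 54 -> window=[71, 54] (not full yet)
step 3: append 49 -> window=[71, 54, 49] (not full yet)
step 4: append 13 -> window=[71, 54, 49, 13] (not full yet)
step 5: append 50 -> window=[71, 54, 49, 13, 50] -> max=71
step 6: append 44 -> window=[54, 49, 13, 50, 44] -> max=54
step 7: append 4 -> window=[49, 13, 50, 44, 4] -> max=50
step 8: append 38 -> window=[13, 50, 44, 4, 38] -> max=50
step 9: append 20 -> window=[50, 44, 4, 38, 20] -> max=50

Answer: 71 54 50 50 50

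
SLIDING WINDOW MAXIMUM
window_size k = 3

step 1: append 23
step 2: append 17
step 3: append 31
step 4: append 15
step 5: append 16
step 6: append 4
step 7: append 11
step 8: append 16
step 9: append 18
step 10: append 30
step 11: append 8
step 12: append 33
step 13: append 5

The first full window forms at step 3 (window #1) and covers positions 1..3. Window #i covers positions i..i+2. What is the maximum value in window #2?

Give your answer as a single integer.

Answer: 31

Derivation:
step 1: append 23 -> window=[23] (not full yet)
step 2: append 17 -> window=[23, 17] (not full yet)
step 3: append 31 -> window=[23, 17, 31] -> max=31
step 4: append 15 -> window=[17, 31, 15] -> max=31
Window #2 max = 31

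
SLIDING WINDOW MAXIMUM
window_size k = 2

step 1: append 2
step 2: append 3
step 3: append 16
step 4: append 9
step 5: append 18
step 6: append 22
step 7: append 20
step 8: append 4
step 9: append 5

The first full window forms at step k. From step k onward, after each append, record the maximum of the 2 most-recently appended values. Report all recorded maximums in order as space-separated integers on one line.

step 1: append 2 -> window=[2] (not full yet)
step 2: append 3 -> window=[2, 3] -> max=3
step 3: append 16 -> window=[3, 16] -> max=16
step 4: append 9 -> window=[16, 9] -> max=16
step 5: append 18 -> window=[9, 18] -> max=18
step 6: append 22 -> window=[18, 22] -> max=22
step 7: append 20 -> window=[22, 20] -> max=22
step 8: append 4 -> window=[20, 4] -> max=20
step 9: append 5 -> window=[4, 5] -> max=5

Answer: 3 16 16 18 22 22 20 5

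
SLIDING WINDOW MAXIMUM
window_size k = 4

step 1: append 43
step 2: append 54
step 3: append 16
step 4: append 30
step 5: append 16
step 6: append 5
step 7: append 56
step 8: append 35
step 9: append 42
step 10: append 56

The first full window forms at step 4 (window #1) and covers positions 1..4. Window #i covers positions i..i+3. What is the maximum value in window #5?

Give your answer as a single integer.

Answer: 56

Derivation:
step 1: append 43 -> window=[43] (not full yet)
step 2: append 54 -> window=[43, 54] (not full yet)
step 3: append 16 -> window=[43, 54, 16] (not full yet)
step 4: append 30 -> window=[43, 54, 16, 30] -> max=54
step 5: append 16 -> window=[54, 16, 30, 16] -> max=54
step 6: append 5 -> window=[16, 30, 16, 5] -> max=30
step 7: append 56 -> window=[30, 16, 5, 56] -> max=56
step 8: append 35 -> window=[16, 5, 56, 35] -> max=56
Window #5 max = 56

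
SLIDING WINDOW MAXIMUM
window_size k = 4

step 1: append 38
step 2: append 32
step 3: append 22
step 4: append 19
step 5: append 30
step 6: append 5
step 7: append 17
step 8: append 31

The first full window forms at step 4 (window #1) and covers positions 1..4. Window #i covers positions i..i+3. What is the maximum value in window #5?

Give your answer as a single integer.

step 1: append 38 -> window=[38] (not full yet)
step 2: append 32 -> window=[38, 32] (not full yet)
step 3: append 22 -> window=[38, 32, 22] (not full yet)
step 4: append 19 -> window=[38, 32, 22, 19] -> max=38
step 5: append 30 -> window=[32, 22, 19, 30] -> max=32
step 6: append 5 -> window=[22, 19, 30, 5] -> max=30
step 7: append 17 -> window=[19, 30, 5, 17] -> max=30
step 8: append 31 -> window=[30, 5, 17, 31] -> max=31
Window #5 max = 31

Answer: 31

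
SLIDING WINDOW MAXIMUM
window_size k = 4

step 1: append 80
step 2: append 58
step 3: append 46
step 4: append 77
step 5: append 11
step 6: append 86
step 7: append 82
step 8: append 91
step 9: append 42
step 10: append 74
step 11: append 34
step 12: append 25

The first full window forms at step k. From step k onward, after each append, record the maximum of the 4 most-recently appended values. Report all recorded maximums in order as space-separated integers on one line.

step 1: append 80 -> window=[80] (not full yet)
step 2: append 58 -> window=[80, 58] (not full yet)
step 3: append 46 -> window=[80, 58, 46] (not full yet)
step 4: append 77 -> window=[80, 58, 46, 77] -> max=80
step 5: append 11 -> window=[58, 46, 77, 11] -> max=77
step 6: append 86 -> window=[46, 77, 11, 86] -> max=86
step 7: append 82 -> window=[77, 11, 86, 82] -> max=86
step 8: append 91 -> window=[11, 86, 82, 91] -> max=91
step 9: append 42 -> window=[86, 82, 91, 42] -> max=91
step 10: append 74 -> window=[82, 91, 42, 74] -> max=91
step 11: append 34 -> window=[91, 42, 74, 34] -> max=91
step 12: append 25 -> window=[42, 74, 34, 25] -> max=74

Answer: 80 77 86 86 91 91 91 91 74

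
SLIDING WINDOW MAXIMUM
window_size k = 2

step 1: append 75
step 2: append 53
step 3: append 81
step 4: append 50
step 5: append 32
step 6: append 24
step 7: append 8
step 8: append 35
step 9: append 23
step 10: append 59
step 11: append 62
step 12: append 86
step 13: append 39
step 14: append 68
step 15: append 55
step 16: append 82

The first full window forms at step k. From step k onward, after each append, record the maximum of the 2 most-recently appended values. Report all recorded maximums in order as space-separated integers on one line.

step 1: append 75 -> window=[75] (not full yet)
step 2: append 53 -> window=[75, 53] -> max=75
step 3: append 81 -> window=[53, 81] -> max=81
step 4: append 50 -> window=[81, 50] -> max=81
step 5: append 32 -> window=[50, 32] -> max=50
step 6: append 24 -> window=[32, 24] -> max=32
step 7: append 8 -> window=[24, 8] -> max=24
step 8: append 35 -> window=[8, 35] -> max=35
step 9: append 23 -> window=[35, 23] -> max=35
step 10: append 59 -> window=[23, 59] -> max=59
step 11: append 62 -> window=[59, 62] -> max=62
step 12: append 86 -> window=[62, 86] -> max=86
step 13: append 39 -> window=[86, 39] -> max=86
step 14: append 68 -> window=[39, 68] -> max=68
step 15: append 55 -> window=[68, 55] -> max=68
step 16: append 82 -> window=[55, 82] -> max=82

Answer: 75 81 81 50 32 24 35 35 59 62 86 86 68 68 82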